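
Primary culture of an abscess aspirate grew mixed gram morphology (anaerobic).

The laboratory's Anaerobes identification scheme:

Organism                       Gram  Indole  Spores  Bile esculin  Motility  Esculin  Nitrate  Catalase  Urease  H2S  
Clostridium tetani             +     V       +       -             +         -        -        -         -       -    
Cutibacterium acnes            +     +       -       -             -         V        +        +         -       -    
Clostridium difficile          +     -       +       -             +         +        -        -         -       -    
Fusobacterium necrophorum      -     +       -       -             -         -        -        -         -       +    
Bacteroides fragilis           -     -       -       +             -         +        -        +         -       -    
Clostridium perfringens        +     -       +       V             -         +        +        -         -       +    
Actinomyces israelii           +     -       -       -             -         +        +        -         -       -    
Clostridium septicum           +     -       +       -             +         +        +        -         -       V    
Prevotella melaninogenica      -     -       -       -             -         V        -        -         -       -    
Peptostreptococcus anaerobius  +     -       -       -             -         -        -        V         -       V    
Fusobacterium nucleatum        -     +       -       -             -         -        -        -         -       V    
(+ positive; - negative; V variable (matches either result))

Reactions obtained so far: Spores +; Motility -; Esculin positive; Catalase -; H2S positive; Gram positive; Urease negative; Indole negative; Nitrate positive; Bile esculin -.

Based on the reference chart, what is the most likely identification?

Clostridium perfringens

Motility -: excludes Clostridium tetani, Clostridium difficile, Clostridium septicum — 8 left.
H2S +: excludes Cutibacterium acnes, Bacteroides fragilis, Actinomyces israelii, Prevotella melaninogenica — 4 left.
Indole -: excludes Fusobacterium necrophorum, Fusobacterium nucleatum — 2 left.
Bile esculin -: all 2 remaining candidates are consistent.
Spores +: excludes Peptostreptococcus anaerobius — 1 left.
Urease -: the one remaining candidate is consistent.
Esculin +: the one remaining candidate is consistent.
Gram +: the one remaining candidate is consistent.
Nitrate +: the one remaining candidate is consistent.
Catalase -: the one remaining candidate is consistent.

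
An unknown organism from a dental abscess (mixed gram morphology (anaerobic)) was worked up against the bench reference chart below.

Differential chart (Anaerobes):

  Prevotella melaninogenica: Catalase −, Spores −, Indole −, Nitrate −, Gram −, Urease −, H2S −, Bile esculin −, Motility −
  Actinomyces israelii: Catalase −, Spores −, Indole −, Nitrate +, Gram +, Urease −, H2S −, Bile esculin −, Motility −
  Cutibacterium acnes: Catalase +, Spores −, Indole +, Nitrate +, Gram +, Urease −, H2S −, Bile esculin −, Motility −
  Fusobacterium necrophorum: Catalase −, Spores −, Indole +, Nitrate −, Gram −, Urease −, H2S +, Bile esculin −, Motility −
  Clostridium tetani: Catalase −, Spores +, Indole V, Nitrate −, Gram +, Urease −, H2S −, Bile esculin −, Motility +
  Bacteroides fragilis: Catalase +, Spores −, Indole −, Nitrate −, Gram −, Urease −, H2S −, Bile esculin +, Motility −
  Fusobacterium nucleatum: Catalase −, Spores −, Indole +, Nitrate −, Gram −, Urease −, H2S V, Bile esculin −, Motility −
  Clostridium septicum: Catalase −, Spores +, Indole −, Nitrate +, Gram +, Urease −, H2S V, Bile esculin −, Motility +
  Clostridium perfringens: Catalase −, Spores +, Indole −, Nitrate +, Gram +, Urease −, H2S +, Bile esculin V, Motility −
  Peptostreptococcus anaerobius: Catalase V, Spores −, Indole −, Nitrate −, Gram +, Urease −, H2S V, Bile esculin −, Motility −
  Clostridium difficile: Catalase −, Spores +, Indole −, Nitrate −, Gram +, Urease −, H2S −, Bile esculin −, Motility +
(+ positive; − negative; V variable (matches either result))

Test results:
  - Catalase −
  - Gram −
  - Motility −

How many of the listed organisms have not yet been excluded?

Gram −: excludes 7 organisms — 4 left.
Motility −: all 4 remaining candidates are consistent.
Catalase −: excludes Bacteroides fragilis — 3 left.
Still consistent: Fusobacterium necrophorum, Fusobacterium nucleatum, Prevotella melaninogenica.

3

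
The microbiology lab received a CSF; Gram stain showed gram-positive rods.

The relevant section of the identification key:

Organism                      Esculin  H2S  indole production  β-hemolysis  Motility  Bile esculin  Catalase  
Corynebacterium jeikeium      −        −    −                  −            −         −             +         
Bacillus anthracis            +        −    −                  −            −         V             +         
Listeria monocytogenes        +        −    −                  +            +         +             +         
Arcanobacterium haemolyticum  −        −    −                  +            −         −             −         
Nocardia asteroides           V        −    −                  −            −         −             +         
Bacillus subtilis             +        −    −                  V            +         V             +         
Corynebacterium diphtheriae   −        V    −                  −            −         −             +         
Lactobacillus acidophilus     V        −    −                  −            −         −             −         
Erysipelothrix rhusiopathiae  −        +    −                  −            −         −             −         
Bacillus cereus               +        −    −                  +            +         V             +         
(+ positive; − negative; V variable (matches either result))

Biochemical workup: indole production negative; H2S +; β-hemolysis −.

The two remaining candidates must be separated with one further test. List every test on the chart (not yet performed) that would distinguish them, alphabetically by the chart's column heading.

H2S +: excludes 8 organisms — 2 left.
indole production −: all 2 remaining candidates are consistent.
β-hemolysis −: all 2 remaining candidates are consistent.
Two candidates remain: Corynebacterium diphtheriae and Erysipelothrix rhusiopathiae.
  Esculin: − vs − — same for both, does not separate.
  Motility: − vs − — same for both, does not separate.
  Bile esculin: − vs − — same for both, does not separate.
  Catalase: Corynebacterium diphtheriae +, Erysipelothrix rhusiopathiae − — discriminates.

Catalase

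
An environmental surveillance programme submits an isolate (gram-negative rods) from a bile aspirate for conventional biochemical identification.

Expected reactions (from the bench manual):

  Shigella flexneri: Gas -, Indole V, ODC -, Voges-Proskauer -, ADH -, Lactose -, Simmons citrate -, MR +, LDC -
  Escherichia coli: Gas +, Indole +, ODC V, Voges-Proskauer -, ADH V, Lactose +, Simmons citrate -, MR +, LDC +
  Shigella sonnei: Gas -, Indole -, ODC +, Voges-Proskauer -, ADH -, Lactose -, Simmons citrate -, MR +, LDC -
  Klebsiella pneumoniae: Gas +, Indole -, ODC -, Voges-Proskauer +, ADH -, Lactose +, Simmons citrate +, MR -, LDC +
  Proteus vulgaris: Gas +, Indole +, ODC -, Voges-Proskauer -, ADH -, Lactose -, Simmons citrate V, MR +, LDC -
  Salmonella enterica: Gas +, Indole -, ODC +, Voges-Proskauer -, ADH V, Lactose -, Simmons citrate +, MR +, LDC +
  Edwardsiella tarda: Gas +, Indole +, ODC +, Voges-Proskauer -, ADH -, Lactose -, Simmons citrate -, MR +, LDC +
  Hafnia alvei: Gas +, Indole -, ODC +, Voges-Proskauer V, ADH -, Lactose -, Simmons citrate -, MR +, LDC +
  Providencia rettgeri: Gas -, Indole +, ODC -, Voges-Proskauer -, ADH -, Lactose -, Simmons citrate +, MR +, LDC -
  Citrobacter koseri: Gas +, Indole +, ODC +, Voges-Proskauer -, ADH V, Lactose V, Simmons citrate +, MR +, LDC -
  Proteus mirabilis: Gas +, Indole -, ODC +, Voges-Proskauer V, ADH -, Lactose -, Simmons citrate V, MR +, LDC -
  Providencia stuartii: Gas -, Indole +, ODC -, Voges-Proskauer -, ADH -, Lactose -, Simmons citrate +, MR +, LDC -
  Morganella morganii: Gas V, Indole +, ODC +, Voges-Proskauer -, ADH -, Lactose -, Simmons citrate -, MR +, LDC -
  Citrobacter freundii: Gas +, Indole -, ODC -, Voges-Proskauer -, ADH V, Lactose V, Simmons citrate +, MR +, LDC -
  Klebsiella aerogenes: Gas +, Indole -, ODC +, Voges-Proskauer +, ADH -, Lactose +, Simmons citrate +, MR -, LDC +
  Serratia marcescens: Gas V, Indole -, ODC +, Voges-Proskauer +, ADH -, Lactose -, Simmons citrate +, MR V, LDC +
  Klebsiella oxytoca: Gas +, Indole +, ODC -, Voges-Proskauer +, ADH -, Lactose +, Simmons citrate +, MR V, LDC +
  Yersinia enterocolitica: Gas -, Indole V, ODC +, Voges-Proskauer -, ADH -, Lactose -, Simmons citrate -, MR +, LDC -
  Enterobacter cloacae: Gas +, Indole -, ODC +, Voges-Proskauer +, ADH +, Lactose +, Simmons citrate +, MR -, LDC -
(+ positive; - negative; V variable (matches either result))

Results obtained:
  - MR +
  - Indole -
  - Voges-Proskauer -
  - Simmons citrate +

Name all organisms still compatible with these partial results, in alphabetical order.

MR +: excludes Klebsiella pneumoniae, Klebsiella aerogenes, Enterobacter cloacae — 16 left.
Voges-Proskauer -: excludes Serratia marcescens, Klebsiella oxytoca — 14 left.
Simmons citrate +: excludes 7 organisms — 7 left.
Indole -: excludes Proteus vulgaris, Providencia rettgeri, Citrobacter koseri, Providencia stuartii — 3 left.

Citrobacter freundii, Proteus mirabilis, Salmonella enterica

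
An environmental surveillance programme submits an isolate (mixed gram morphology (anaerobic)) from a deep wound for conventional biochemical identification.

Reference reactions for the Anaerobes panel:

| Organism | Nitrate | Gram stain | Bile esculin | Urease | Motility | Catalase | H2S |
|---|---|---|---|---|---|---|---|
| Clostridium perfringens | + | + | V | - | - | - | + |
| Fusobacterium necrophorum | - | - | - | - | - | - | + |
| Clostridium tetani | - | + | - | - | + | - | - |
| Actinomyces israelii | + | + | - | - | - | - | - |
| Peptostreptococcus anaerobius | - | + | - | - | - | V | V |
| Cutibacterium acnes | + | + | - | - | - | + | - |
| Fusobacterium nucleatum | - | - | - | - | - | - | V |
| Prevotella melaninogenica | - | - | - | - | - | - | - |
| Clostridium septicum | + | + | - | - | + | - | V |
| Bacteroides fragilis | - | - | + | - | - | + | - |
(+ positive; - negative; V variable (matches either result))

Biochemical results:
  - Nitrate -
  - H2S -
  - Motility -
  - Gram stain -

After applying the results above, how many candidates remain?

Motility -: excludes Clostridium tetani, Clostridium septicum — 8 left.
Gram stain -: excludes Clostridium perfringens, Actinomyces israelii, Peptostreptococcus anaerobius, Cutibacterium acnes — 4 left.
Nitrate -: all 4 remaining candidates are consistent.
H2S -: excludes Fusobacterium necrophorum — 3 left.
Still consistent: Bacteroides fragilis, Fusobacterium nucleatum, Prevotella melaninogenica.

3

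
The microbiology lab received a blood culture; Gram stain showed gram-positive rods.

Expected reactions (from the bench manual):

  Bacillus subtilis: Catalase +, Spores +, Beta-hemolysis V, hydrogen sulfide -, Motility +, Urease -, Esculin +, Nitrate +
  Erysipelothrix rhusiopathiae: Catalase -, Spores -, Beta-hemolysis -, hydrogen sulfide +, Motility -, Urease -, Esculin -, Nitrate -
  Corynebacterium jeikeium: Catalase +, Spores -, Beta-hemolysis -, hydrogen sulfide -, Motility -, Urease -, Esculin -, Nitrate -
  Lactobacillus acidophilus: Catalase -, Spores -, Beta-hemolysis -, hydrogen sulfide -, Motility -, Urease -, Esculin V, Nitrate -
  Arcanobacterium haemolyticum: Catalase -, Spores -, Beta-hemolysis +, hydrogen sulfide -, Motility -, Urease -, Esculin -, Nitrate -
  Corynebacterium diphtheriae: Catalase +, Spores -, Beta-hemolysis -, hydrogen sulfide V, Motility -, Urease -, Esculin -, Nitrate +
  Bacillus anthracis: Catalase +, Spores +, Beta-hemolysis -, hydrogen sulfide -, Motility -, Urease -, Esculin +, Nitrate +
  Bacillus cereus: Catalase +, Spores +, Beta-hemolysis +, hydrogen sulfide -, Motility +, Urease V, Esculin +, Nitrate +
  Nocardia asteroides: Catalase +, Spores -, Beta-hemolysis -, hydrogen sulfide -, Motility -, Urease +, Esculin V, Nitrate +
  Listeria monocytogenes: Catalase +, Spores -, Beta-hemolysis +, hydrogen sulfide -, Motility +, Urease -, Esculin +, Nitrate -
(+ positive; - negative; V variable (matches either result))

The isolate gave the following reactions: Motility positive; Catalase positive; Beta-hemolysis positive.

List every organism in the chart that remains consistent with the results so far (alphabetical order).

Catalase +: excludes Erysipelothrix rhusiopathiae, Lactobacillus acidophilus, Arcanobacterium haemolyticum — 7 left.
Beta-hemolysis +: excludes Corynebacterium jeikeium, Corynebacterium diphtheriae, Bacillus anthracis, Nocardia asteroides — 3 left.
Motility +: all 3 remaining candidates are consistent.

Bacillus cereus, Bacillus subtilis, Listeria monocytogenes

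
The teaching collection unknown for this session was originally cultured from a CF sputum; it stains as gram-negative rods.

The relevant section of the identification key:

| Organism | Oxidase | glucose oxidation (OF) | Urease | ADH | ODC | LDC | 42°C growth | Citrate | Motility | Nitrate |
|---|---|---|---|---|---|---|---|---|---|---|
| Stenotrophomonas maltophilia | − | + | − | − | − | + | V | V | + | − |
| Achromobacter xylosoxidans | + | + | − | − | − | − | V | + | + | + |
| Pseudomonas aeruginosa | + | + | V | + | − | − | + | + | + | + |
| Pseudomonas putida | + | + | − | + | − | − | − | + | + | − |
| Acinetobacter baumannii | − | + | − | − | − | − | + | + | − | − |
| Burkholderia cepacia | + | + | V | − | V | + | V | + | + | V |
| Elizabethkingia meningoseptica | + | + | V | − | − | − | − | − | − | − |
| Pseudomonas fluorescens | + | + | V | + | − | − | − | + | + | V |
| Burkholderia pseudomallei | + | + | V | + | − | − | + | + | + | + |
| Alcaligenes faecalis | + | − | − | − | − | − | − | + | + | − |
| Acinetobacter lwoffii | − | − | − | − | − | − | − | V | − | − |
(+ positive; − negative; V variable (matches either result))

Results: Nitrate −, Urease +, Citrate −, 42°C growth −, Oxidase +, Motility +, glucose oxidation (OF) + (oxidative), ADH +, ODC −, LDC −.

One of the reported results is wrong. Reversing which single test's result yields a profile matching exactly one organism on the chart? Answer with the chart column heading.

As reported, no row in the chart matches all 10 reactions.
Reversing Motility → still no organism matches.
Reversing 42°C growth → still no organism matches.
Reversing Citrate (to +) → unique match: Pseudomonas fluorescens.
Reversing ODC → still no organism matches.
Reversing LDC → still no organism matches.
Reversing ADH → still no organism matches.
Reversing glucose oxidation (OF) → still no organism matches.
Reversing Oxidase → still no organism matches.
Reversing Nitrate → still no organism matches.
Reversing Urease → still no organism matches.

Citrate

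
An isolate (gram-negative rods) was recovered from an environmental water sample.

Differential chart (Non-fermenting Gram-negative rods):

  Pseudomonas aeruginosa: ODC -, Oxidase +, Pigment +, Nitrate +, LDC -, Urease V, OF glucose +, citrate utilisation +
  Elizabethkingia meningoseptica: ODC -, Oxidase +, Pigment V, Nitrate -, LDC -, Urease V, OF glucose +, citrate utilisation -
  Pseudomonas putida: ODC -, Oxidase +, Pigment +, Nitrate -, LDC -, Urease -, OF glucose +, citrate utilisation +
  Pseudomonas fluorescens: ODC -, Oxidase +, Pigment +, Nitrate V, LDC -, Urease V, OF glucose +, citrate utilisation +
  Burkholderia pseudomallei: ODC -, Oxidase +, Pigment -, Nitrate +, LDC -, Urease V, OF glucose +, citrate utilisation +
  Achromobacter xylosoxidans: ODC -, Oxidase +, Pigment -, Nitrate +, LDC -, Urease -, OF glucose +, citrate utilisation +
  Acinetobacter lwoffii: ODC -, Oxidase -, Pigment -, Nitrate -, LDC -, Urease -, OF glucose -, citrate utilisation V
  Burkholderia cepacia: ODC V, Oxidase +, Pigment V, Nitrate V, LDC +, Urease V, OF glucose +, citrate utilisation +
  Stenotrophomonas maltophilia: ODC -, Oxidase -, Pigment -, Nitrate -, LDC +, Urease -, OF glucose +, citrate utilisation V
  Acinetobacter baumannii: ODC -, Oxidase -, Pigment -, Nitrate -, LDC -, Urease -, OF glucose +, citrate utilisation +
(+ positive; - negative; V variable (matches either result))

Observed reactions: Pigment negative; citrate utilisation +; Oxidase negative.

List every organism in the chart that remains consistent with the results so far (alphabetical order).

Acinetobacter baumannii, Acinetobacter lwoffii, Stenotrophomonas maltophilia

Pigment -: excludes Pseudomonas aeruginosa, Pseudomonas putida, Pseudomonas fluorescens — 7 left.
citrate utilisation +: excludes Elizabethkingia meningoseptica — 6 left.
Oxidase -: excludes Burkholderia pseudomallei, Achromobacter xylosoxidans, Burkholderia cepacia — 3 left.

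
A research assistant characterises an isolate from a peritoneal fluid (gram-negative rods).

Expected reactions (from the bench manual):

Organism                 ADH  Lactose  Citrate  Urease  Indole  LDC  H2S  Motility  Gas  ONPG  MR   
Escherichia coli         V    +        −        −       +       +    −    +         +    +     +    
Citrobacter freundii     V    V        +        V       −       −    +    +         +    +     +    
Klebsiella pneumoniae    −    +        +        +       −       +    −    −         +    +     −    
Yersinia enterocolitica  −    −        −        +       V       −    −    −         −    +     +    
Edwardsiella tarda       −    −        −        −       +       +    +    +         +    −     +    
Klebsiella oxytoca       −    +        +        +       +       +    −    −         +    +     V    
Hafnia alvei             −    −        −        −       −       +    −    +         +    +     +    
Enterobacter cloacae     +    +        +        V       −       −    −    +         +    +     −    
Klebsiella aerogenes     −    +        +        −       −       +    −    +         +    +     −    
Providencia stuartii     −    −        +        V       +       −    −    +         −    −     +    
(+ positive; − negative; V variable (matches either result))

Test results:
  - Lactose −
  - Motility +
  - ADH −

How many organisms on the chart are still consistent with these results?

Lactose −: excludes 5 organisms — 5 left.
ADH −: all 5 remaining candidates are consistent.
Motility +: excludes Yersinia enterocolitica — 4 left.
Still consistent: Citrobacter freundii, Edwardsiella tarda, Hafnia alvei, Providencia stuartii.

4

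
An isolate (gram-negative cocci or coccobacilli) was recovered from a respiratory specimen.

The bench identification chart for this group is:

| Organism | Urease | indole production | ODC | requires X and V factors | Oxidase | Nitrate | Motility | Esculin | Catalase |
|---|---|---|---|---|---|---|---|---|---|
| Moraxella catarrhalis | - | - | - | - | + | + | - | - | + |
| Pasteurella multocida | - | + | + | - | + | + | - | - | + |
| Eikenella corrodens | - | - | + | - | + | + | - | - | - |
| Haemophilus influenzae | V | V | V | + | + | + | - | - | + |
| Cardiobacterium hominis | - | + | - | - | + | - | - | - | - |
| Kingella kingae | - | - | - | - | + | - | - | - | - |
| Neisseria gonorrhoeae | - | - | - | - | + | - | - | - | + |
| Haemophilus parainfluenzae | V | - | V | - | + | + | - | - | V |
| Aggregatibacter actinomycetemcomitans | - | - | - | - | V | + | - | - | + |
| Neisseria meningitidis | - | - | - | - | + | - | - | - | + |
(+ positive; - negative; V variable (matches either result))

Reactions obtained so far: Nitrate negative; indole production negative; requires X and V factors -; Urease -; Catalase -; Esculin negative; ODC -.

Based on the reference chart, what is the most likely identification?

Kingella kingae

requires X and V factors -: excludes Haemophilus influenzae — 9 left.
Catalase -: excludes 5 organisms — 4 left.
indole production -: excludes Cardiobacterium hominis — 3 left.
Urease -: all 3 remaining candidates are consistent.
Nitrate -: excludes Eikenella corrodens, Haemophilus parainfluenzae — 1 left.
ODC -: the one remaining candidate is consistent.
Esculin -: the one remaining candidate is consistent.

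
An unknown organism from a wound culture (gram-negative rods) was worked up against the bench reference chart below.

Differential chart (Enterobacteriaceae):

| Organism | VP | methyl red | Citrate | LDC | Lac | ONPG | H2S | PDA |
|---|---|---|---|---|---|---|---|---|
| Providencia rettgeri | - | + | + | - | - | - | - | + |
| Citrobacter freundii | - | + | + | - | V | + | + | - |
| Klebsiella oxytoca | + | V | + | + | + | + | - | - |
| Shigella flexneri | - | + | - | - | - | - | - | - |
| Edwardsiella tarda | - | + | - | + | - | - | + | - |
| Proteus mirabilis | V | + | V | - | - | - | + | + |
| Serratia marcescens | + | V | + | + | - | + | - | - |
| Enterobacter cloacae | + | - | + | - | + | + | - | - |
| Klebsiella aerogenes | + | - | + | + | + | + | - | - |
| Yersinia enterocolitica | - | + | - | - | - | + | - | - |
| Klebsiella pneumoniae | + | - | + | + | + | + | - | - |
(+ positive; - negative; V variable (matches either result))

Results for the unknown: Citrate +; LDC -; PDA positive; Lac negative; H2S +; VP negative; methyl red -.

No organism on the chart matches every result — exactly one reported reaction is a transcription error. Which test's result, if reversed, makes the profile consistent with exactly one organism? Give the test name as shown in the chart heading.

As reported, no row in the chart matches all 7 reactions.
Reversing PDA → still no organism matches.
Reversing VP → still no organism matches.
Reversing Citrate → still no organism matches.
Reversing LDC → still no organism matches.
Reversing methyl red (to +) → unique match: Proteus mirabilis.
Reversing Lac → still no organism matches.
Reversing H2S → still no organism matches.

methyl red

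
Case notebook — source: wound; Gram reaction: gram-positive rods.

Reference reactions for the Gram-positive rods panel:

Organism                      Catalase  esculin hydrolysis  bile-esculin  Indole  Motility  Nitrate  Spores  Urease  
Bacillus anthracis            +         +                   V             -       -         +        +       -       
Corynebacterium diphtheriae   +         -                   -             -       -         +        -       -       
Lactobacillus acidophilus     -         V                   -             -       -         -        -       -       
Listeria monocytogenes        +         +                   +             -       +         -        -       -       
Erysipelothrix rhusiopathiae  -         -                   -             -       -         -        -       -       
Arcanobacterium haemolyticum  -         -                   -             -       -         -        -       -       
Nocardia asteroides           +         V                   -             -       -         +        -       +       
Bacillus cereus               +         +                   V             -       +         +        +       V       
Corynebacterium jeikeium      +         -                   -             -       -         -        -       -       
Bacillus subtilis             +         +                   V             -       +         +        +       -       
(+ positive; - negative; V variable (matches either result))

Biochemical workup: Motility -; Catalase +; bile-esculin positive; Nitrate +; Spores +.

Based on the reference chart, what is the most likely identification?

Bacillus anthracis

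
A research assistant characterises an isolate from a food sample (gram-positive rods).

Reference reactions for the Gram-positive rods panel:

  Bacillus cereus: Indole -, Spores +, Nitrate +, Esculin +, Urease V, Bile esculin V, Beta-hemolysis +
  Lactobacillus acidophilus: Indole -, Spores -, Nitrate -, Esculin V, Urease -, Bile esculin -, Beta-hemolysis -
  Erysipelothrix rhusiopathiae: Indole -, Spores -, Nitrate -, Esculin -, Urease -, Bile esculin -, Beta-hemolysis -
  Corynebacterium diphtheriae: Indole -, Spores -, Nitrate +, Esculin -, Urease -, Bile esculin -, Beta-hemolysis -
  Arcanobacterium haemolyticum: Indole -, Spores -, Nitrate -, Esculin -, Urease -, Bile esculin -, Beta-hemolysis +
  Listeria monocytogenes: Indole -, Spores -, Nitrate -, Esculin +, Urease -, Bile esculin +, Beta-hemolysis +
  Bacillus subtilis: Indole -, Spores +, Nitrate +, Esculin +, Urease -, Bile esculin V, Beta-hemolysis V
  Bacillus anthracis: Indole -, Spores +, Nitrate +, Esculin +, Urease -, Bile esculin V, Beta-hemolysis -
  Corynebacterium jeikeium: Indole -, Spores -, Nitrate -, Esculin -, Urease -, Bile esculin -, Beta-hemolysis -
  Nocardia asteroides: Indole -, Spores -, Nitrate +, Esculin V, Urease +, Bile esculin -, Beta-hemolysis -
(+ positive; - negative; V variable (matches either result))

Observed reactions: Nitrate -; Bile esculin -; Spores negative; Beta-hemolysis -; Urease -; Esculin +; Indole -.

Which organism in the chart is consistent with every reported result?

Spores -: excludes Bacillus cereus, Bacillus subtilis, Bacillus anthracis — 7 left.
Bile esculin -: excludes Listeria monocytogenes — 6 left.
Urease -: excludes Nocardia asteroides — 5 left.
Indole -: all 5 remaining candidates are consistent.
Nitrate -: excludes Corynebacterium diphtheriae — 4 left.
Esculin +: excludes Erysipelothrix rhusiopathiae, Arcanobacterium haemolyticum, Corynebacterium jeikeium — 1 left.
Beta-hemolysis -: the one remaining candidate is consistent.

Lactobacillus acidophilus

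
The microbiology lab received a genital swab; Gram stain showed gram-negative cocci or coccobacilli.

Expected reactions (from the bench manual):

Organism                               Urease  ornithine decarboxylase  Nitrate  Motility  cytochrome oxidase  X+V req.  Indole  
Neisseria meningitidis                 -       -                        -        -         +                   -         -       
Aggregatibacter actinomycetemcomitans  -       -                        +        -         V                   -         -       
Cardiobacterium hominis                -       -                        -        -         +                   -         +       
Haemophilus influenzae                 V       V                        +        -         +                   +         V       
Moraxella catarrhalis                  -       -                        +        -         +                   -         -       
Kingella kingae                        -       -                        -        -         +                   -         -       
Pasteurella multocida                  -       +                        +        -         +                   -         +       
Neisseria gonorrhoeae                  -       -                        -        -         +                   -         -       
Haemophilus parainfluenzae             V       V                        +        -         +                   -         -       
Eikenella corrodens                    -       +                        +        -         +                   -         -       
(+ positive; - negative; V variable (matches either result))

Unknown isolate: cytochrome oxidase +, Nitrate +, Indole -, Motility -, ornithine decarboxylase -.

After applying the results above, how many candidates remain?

4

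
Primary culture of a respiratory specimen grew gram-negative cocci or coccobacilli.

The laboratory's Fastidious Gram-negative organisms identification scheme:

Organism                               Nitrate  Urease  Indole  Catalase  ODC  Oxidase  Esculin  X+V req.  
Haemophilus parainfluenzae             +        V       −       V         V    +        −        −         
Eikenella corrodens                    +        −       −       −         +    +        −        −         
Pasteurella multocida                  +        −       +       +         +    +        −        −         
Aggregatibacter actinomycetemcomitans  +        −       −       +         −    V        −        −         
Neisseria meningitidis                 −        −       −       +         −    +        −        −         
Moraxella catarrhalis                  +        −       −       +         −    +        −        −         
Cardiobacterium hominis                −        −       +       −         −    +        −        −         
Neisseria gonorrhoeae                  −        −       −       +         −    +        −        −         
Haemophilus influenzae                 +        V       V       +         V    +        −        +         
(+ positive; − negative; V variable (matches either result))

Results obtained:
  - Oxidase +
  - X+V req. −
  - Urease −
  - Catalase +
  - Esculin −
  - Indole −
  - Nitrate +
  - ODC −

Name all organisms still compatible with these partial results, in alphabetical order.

Aggregatibacter actinomycetemcomitans, Haemophilus parainfluenzae, Moraxella catarrhalis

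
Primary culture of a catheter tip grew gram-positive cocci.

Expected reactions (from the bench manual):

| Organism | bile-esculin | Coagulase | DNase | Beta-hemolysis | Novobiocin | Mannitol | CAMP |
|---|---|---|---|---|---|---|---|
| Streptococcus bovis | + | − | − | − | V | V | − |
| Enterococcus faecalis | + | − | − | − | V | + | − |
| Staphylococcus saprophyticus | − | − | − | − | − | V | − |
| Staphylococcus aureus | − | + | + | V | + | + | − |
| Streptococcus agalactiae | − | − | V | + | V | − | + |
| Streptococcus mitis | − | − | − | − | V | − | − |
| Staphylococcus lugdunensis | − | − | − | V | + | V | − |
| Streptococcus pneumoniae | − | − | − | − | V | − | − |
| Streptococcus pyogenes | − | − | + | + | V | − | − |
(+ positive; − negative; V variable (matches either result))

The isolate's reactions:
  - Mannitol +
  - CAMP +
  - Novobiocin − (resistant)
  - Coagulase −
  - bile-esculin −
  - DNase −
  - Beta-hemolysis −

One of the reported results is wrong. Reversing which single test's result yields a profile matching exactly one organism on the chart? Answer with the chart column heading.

CAMP

As reported, no row in the chart matches all 7 reactions.
Reversing Beta-hemolysis → still no organism matches.
Reversing bile-esculin → still no organism matches.
Reversing Novobiocin → still no organism matches.
Reversing DNase → still no organism matches.
Reversing CAMP (to −) → unique match: Staphylococcus saprophyticus.
Reversing Mannitol → still no organism matches.
Reversing Coagulase → still no organism matches.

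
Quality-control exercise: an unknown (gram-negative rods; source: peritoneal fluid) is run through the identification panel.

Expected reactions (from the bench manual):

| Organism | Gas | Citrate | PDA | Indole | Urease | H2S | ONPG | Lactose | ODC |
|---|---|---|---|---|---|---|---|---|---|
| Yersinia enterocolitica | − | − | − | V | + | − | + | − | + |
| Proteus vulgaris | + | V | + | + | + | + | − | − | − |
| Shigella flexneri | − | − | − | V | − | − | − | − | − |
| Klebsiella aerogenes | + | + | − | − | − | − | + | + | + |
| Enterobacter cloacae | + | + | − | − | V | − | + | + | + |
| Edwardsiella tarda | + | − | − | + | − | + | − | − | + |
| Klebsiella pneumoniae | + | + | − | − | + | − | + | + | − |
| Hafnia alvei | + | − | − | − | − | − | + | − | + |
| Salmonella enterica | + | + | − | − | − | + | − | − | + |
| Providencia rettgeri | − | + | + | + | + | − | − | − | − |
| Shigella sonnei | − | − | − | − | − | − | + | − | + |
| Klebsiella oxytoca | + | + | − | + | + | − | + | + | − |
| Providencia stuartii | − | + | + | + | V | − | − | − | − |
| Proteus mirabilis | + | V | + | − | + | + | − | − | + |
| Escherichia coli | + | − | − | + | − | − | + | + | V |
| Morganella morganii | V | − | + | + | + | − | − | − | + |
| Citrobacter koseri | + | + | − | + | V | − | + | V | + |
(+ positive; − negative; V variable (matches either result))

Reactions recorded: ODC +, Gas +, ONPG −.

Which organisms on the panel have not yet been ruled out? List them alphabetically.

Edwardsiella tarda, Morganella morganii, Proteus mirabilis, Salmonella enterica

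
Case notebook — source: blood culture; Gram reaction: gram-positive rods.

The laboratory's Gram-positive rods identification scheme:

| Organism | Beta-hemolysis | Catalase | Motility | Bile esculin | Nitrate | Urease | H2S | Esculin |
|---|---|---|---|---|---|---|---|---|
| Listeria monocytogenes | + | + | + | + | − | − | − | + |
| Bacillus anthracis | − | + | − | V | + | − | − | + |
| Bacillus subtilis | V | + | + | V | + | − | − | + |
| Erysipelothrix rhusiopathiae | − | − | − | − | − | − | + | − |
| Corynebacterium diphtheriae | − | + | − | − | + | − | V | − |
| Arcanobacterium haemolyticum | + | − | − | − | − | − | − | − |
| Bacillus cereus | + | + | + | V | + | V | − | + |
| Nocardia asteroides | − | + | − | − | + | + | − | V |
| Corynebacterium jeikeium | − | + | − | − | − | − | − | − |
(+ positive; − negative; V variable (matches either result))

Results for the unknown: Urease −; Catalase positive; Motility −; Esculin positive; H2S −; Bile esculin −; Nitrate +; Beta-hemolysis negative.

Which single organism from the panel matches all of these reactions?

Catalase +: excludes Erysipelothrix rhusiopathiae, Arcanobacterium haemolyticum — 7 left.
Nitrate +: excludes Listeria monocytogenes, Corynebacterium jeikeium — 5 left.
Bile esculin −: all 5 remaining candidates are consistent.
Motility −: excludes Bacillus subtilis, Bacillus cereus — 3 left.
Esculin +: excludes Corynebacterium diphtheriae — 2 left.
Urease −: excludes Nocardia asteroides — 1 left.
H2S −: the one remaining candidate is consistent.
Beta-hemolysis −: the one remaining candidate is consistent.

Bacillus anthracis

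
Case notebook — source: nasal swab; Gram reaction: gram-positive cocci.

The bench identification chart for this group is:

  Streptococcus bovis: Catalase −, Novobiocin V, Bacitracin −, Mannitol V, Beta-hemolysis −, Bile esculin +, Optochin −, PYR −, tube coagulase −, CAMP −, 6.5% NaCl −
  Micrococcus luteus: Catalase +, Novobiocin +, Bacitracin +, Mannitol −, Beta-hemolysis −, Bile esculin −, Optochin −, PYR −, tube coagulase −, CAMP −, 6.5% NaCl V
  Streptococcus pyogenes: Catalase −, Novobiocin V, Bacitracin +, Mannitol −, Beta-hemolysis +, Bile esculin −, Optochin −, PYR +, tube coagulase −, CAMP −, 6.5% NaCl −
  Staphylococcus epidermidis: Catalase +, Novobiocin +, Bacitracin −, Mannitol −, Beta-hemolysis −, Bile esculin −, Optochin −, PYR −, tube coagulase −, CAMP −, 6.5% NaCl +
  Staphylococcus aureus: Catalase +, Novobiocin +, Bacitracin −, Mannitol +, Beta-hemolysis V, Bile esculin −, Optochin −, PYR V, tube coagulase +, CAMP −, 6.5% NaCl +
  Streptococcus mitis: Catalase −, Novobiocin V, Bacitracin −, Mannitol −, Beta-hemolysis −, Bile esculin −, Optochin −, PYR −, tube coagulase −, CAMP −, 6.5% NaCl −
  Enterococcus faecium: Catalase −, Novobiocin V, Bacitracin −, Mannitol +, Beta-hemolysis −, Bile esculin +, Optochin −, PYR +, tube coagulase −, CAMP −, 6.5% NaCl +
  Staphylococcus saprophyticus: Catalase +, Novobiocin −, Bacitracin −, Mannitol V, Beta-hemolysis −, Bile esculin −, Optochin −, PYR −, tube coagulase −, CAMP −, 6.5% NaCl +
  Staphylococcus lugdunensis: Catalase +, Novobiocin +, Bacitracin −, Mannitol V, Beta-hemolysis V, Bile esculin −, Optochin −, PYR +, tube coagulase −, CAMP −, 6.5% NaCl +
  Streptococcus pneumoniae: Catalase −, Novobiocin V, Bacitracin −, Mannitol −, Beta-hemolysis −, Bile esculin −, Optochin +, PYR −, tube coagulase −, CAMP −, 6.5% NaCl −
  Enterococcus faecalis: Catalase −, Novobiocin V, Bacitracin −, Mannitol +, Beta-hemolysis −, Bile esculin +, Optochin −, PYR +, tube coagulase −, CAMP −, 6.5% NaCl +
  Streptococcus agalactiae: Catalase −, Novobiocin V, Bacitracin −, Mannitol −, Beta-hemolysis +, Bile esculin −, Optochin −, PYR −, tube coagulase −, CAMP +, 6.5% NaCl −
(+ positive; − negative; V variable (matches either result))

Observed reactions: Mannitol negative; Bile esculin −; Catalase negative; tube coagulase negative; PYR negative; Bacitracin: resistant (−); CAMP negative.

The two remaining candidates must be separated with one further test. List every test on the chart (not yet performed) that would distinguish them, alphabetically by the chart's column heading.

Optochin

PYR −: excludes Streptococcus pyogenes, Enterococcus faecium, Staphylococcus lugdunensis, Enterococcus faecalis — 8 left.
tube coagulase −: excludes Staphylococcus aureus — 7 left.
Bacitracin −: excludes Micrococcus luteus — 6 left.
Catalase −: excludes Staphylococcus epidermidis, Staphylococcus saprophyticus — 4 left.
Mannitol −: all 4 remaining candidates are consistent.
Bile esculin −: excludes Streptococcus bovis — 3 left.
CAMP −: excludes Streptococcus agalactiae — 2 left.
Two candidates remain: Streptococcus mitis and Streptococcus pneumoniae.
  Novobiocin: V vs V — variable for at least one, does not separate.
  Beta-hemolysis: − vs − — same for both, does not separate.
  Optochin: Streptococcus mitis −, Streptococcus pneumoniae + — discriminates.
  6.5% NaCl: − vs − — same for both, does not separate.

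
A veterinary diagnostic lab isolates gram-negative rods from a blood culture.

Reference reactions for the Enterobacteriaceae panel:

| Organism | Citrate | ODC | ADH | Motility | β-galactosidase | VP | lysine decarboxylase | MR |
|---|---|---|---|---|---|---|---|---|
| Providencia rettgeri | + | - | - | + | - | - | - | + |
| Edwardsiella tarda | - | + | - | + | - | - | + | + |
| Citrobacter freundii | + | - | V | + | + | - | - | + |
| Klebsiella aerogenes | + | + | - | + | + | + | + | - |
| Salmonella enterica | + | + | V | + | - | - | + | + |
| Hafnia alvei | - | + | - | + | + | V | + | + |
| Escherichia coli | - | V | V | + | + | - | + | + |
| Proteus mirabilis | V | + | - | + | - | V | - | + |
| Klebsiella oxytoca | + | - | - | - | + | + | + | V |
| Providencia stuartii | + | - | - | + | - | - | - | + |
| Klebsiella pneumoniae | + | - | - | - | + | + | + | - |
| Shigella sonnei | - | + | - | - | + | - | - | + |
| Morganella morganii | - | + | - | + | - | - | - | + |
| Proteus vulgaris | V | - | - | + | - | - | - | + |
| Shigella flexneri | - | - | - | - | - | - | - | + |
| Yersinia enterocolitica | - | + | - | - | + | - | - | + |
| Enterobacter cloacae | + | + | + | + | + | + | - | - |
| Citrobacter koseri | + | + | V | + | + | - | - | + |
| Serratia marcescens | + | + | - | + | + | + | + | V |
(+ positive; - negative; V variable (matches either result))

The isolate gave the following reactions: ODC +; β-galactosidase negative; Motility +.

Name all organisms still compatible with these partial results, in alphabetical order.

Edwardsiella tarda, Morganella morganii, Proteus mirabilis, Salmonella enterica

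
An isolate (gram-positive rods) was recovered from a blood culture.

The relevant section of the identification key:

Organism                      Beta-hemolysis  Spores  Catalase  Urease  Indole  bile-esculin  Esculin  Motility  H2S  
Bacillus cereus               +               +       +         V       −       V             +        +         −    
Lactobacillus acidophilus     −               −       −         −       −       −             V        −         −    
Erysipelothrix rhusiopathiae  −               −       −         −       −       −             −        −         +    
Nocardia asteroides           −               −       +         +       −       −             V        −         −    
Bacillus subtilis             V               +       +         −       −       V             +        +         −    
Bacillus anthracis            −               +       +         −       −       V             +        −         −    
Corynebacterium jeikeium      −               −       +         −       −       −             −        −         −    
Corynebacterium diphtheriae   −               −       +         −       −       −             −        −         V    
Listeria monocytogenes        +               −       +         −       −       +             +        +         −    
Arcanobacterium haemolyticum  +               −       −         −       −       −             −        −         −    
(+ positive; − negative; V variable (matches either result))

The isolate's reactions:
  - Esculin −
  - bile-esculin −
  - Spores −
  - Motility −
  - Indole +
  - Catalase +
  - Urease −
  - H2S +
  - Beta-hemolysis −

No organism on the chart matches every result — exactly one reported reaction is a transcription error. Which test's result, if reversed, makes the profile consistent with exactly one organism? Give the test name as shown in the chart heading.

Indole

As reported, no row in the chart matches all 9 reactions.
Reversing Urease → still no organism matches.
Reversing Esculin → still no organism matches.
Reversing bile-esculin → still no organism matches.
Reversing Catalase → still no organism matches.
Reversing H2S → still no organism matches.
Reversing Spores → still no organism matches.
Reversing Beta-hemolysis → still no organism matches.
Reversing Indole (to −) → unique match: Corynebacterium diphtheriae.
Reversing Motility → still no organism matches.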